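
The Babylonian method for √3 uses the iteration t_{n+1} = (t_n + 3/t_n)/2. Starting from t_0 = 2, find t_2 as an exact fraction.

t_1 = (2 + 3/2)/2 = 7/4.
t_2 = (7/4 + 3/(7/4))/2 = 97/56.

97/56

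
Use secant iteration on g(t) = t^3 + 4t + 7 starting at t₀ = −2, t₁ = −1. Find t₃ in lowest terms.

−1159/917

g(−2) = −9, g(−1) = 2. t₂ = (−1) − 2·((−1) − (−2))/(2 − (−9)) = −13/11.
g(−1) = 2, g(−13/11) = 828/1331. t₃ = (−13/11) − (828/1331)·((−13/11) − (−1))/((828/1331) − 2) = −1159/917.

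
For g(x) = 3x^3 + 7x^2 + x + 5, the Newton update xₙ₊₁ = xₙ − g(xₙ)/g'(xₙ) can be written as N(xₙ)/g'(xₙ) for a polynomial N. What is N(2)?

71

g'(x) = 9x^2 + 14x + 1.
N(x) = x·g'(x) − g(x) = x·(9x^2 + 14x + 1) − (3x^3 + 7x^2 + x + 5) = 6x^3 + 7x^2 − 5.
N(2) = 71.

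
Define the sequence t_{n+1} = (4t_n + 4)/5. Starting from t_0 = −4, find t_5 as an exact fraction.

4308/3125

t_1 = (4·(−4) + 4)/5 = −12/5.
t_2 = (4·(−12/5) + 4)/5 = −28/25.
t_3 = (4·(−28/25) + 4)/5 = −12/125.
t_4 = (4·(−12/125) + 4)/5 = 452/625.
t_5 = (4·(452/625) + 4)/5 = 4308/3125.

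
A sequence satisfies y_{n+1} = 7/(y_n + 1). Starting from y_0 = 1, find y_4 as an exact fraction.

y_1 = 7/(1 + 1) = 7/2.
y_2 = 7/(7/2 + 1) = 14/9.
y_3 = 7/(14/9 + 1) = 63/23.
y_4 = 7/(63/23 + 1) = 161/86.

161/86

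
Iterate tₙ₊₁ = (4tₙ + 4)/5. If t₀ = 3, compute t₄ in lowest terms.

2244/625

t₁ = (4·3 + 4)/5 = 16/5.
t₂ = (4·(16/5) + 4)/5 = 84/25.
t₃ = (4·(84/25) + 4)/5 = 436/125.
t₄ = (4·(436/125) + 4)/5 = 2244/625.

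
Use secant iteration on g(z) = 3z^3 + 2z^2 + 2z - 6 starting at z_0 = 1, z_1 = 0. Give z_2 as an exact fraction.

g(1) = 1, g(0) = -6. z_2 = 0 - (-6)·(0 - 1)/((-6) - 1) = 6/7.

6/7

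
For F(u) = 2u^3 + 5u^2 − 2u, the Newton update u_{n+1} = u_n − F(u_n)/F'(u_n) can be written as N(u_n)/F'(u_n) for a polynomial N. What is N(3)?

153

F'(u) = 6u^2 + 10u − 2.
N(u) = u·F'(u) − F(u) = u·(6u^2 + 10u − 2) − (2u^3 + 5u^2 − 2u) = 4u^3 + 5u^2.
N(3) = 153.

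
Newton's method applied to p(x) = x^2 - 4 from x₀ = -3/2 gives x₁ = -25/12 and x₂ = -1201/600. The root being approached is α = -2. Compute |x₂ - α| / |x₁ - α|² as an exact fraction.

x₁ - α = -25/12 - (-2) = -25/12 + 2 = -1/12, so |x₁ - α| = 1/12.
x₂ - α = -1201/600 - (-2) = -1201/600 + 2 = -1/600, so |x₂ - α| = 1/600.
|x₁ - α|² = 1/144.
Ratio = (1/600) / (1/144) = 6/25.

6/25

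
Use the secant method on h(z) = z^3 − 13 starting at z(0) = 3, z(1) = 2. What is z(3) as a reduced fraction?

11659/4927

h(3) = 14, h(2) = −5. z(2) = 2 − (−5)·(2 − 3)/((−5) − 14) = 43/19.
h(2) = −5, h(43/19) = −9660/6859. z(3) = (43/19) − (−9660/6859)·((43/19) − 2)/((−9660/6859) − (−5)) = 11659/4927.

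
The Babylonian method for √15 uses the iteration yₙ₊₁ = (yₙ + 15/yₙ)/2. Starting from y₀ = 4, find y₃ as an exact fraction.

y₁ = (4 + 15/4)/2 = 31/8.
y₂ = (31/8 + 15/(31/8))/2 = 1921/496.
y₃ = (1921/496 + 15/(1921/496))/2 = 7380481/1905632.

7380481/1905632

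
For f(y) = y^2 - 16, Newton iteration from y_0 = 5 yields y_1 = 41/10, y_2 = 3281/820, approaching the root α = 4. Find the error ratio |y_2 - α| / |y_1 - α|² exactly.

y_1 - α = 41/10 - 4 = 1/10, so |y_1 - α| = 1/10.
y_2 - α = 3281/820 - 4 = 1/820, so |y_2 - α| = 1/820.
|y_1 - α|² = 1/100.
Ratio = (1/820) / (1/100) = 5/41.

5/41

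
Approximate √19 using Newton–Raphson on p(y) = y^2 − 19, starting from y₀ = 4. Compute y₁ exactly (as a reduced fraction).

35/8

p'(y) = 2y.
p(4) = −3, p'(4) = 8, so y₁ = 4 − (−3)/8 = 35/8.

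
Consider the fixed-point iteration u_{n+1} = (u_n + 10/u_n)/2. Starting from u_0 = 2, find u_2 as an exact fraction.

89/28

u_1 = (2 + 10/2)/2 = 7/2.
u_2 = (7/2 + 10/(7/2))/2 = 89/28.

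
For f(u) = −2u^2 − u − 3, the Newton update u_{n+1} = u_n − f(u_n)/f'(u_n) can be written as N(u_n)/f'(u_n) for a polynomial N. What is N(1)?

1

f'(u) = −4u − 1.
N(u) = u·f'(u) − f(u) = u·(−4u − 1) − (−2u^2 − u − 3) = −2u^2 + 3.
N(1) = 1.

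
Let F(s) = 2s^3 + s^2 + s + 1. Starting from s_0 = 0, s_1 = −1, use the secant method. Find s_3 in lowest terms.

F(0) = 1, F(−1) = −1. s_2 = (−1) − (−1)·((−1) − 0)/((−1) − 1) = −1/2.
F(−1) = −1, F(−1/2) = 1/2. s_3 = (−1/2) − (1/2)·((−1/2) − (−1))/((1/2) − (−1)) = −2/3.

−2/3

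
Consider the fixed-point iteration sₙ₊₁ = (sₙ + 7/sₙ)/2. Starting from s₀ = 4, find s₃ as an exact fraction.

s₁ = (4 + 7/4)/2 = 23/8.
s₂ = (23/8 + 7/(23/8))/2 = 977/368.
s₃ = (977/368 + 7/(977/368))/2 = 1902497/719072.

1902497/719072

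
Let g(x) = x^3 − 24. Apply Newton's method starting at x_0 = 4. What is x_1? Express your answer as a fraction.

g'(x) = 3x^2.
g(4) = 40, g'(4) = 48, so x_1 = 4 − 40/48 = 19/6.

19/6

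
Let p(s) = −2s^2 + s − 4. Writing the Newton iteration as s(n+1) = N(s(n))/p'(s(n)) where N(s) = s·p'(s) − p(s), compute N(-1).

2

p'(s) = −4s + 1.
N(s) = s·p'(s) − p(s) = s·(−4s + 1) − (−2s^2 + s − 4) = −2s^2 + 4.
N(-1) = 2.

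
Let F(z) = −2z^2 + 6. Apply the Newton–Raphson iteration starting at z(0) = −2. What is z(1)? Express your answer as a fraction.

−7/4

F'(z) = −4z.
F(−2) = −2, F'(−2) = 8, so z(1) = (−2) − (−2)/8 = −7/4.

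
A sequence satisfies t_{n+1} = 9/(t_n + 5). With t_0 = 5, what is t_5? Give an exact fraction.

22104/15745

t_1 = 9/(5 + 5) = 9/10.
t_2 = 9/(9/10 + 5) = 90/59.
t_3 = 9/(90/59 + 5) = 531/385.
t_4 = 9/(531/385 + 5) = 3465/2456.
t_5 = 9/(3465/2456 + 5) = 22104/15745.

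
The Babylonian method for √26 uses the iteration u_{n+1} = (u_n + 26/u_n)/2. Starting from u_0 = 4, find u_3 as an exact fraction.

1468273/287952

u_1 = (4 + 26/4)/2 = 21/4.
u_2 = (21/4 + 26/(21/4))/2 = 857/168.
u_3 = (857/168 + 26/(857/168))/2 = 1468273/287952.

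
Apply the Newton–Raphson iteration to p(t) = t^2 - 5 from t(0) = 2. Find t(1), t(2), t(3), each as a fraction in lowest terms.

p'(t) = 2t.
p(2) = -1, p'(2) = 4, so t(1) = 2 - (-1)/4 = 9/4.
p(9/4) = 1/16, p'(9/4) = 9/2, so t(2) = (9/4) - (1/16)/(9/2) = 161/72.
p(161/72) = 1/5184, p'(161/72) = 161/36, so t(3) = (161/72) - (1/5184)/(161/36) = 51841/23184.

t(1) = 9/4, t(2) = 161/72, t(3) = 51841/23184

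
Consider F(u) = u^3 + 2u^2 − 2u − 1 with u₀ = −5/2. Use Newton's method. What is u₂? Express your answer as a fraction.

F'(u) = 3u^2 + 4u − 2.
F(−5/2) = 7/8, F'(−5/2) = 27/4, so u₁ = (−5/2) − (7/8)/(27/4) = −71/27.
F(−71/27) = −1862/19683, F'(−71/27) = 1999/243, so u₂ = (−71/27) − (−1862/19683)/(1999/243) = −423925/161919.

−423925/161919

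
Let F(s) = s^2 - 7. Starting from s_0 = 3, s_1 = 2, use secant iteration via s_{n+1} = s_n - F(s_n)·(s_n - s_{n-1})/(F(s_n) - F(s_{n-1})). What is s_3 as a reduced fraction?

61/23

F(3) = 2, F(2) = -3. s_2 = 2 - (-3)·(2 - 3)/((-3) - 2) = 13/5.
F(2) = -3, F(13/5) = -6/25. s_3 = (13/5) - (-6/25)·((13/5) - 2)/((-6/25) - (-3)) = 61/23.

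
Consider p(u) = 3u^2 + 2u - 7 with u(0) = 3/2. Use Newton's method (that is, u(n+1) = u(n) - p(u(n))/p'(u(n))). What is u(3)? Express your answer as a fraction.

266635/216752

p'(u) = 6u + 2.
p(3/2) = 11/4, p'(3/2) = 11, so u(1) = (3/2) - (11/4)/11 = 5/4.
p(5/4) = 3/16, p'(5/4) = 19/2, so u(2) = (5/4) - (3/16)/(19/2) = 187/152.
p(187/152) = 27/23104, p'(187/152) = 713/76, so u(3) = (187/152) - (27/23104)/(713/76) = 266635/216752.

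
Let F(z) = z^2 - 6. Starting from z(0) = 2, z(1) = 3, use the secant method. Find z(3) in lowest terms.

22/9

F(2) = -2, F(3) = 3. z(2) = 3 - 3·(3 - 2)/(3 - (-2)) = 12/5.
F(3) = 3, F(12/5) = -6/25. z(3) = (12/5) - (-6/25)·((12/5) - 3)/((-6/25) - 3) = 22/9.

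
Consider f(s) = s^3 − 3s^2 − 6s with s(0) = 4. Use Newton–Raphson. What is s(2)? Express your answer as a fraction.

42400/9693

f'(s) = 3s^2 − 6s − 6.
f(4) = −8, f'(4) = 18, so s(1) = 4 − (−8)/18 = 40/9.
f(40/9) = 1360/729, f'(40/9) = 718/27, so s(2) = (40/9) − (1360/729)/(718/27) = 42400/9693.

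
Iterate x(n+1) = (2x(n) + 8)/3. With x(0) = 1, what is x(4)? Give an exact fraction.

536/81

x(1) = (2·1 + 8)/3 = 10/3.
x(2) = (2·(10/3) + 8)/3 = 44/9.
x(3) = (2·(44/9) + 8)/3 = 160/27.
x(4) = (2·(160/27) + 8)/3 = 536/81.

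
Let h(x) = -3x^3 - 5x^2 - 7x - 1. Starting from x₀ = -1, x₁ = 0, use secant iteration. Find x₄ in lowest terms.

h(-1) = 4, h(0) = -1. x₂ = 0 - (-1)·(0 - (-1))/((-1) - 4) = -1/5.
h(0) = -1, h(-1/5) = 28/125. x₃ = (-1/5) - (28/125)·((-1/5) - 0)/((28/125) - (-1)) = -25/153.
h(-1/5) = 28/125, h(-25/153) = 27916/1193859. x₄ = (-25/153) - (27916/1193859)·((-25/153) - (-1/5))/((27916/1193859) - (28/125)) = -85075/534617.

-85075/534617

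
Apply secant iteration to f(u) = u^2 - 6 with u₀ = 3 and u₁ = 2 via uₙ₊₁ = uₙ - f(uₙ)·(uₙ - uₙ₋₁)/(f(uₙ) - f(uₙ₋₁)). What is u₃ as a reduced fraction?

f(3) = 3, f(2) = -2. u₂ = 2 - (-2)·(2 - 3)/((-2) - 3) = 12/5.
f(2) = -2, f(12/5) = -6/25. u₃ = (12/5) - (-6/25)·((12/5) - 2)/((-6/25) - (-2)) = 27/11.

27/11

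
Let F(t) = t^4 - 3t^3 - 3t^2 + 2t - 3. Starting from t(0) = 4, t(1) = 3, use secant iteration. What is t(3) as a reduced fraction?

349431/89477

F(4) = 21, F(3) = -24. t(2) = 3 - (-24)·(3 - 4)/((-24) - 21) = 53/15.
F(3) = -24, F(53/15) = -499184/50625. t(3) = (53/15) - (-499184/50625)·((53/15) - 3)/((-499184/50625) - (-24)) = 349431/89477.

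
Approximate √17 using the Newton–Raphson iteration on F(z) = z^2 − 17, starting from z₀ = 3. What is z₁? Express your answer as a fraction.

13/3

F'(z) = 2z.
F(3) = −8, F'(3) = 6, so z₁ = 3 − (−8)/6 = 13/3.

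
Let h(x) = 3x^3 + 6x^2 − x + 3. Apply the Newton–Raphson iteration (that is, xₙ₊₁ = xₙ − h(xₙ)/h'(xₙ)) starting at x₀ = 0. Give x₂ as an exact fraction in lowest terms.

h'(x) = 9x^2 + 12x − 1.
h(0) = 3, h'(0) = −1, so x₁ = 0 − 3/(−1) = 3.
h(3) = 135, h'(3) = 116, so x₂ = 3 − 135/116 = 213/116.

213/116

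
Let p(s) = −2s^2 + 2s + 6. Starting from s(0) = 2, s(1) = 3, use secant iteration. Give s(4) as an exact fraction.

555/241

p(2) = 2, p(3) = −6. s(2) = 3 − (−6)·(3 − 2)/((−6) − 2) = 9/4.
p(3) = −6, p(9/4) = 3/8. s(3) = (9/4) − (3/8)·((9/4) − 3)/((3/8) − (−6)) = 39/17.
p(9/4) = 3/8, p(39/17) = 18/289. s(4) = (39/17) − (18/289)·((39/17) − (9/4))/((18/289) − (3/8)) = 555/241.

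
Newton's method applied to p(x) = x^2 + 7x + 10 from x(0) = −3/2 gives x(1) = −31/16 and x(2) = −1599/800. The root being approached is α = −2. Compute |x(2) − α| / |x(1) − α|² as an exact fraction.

x(1) − α = −31/16 − (−2) = −31/16 + 2 = 1/16, so |x(1) − α| = 1/16.
x(2) − α = −1599/800 − (−2) = −1599/800 + 2 = 1/800, so |x(2) − α| = 1/800.
|x(1) − α|² = 1/256.
Ratio = (1/800) / (1/256) = 8/25.

8/25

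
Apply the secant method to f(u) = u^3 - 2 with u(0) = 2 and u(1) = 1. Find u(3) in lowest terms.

218/169

f(2) = 6, f(1) = -1. u(2) = 1 - (-1)·(1 - 2)/((-1) - 6) = 8/7.
f(1) = -1, f(8/7) = -174/343. u(3) = (8/7) - (-174/343)·((8/7) - 1)/((-174/343) - (-1)) = 218/169.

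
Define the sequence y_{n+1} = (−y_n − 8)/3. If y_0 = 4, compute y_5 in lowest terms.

y_1 = (−4 − 8)/3 = −4.
y_2 = (−(−4) − 8)/3 = −4/3.
y_3 = (−(−4/3) − 8)/3 = −20/9.
y_4 = (−(−20/9) − 8)/3 = −52/27.
y_5 = (−(−52/27) − 8)/3 = −164/81.

−164/81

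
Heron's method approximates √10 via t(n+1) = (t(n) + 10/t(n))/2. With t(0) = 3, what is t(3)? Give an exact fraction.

t(1) = (3 + 10/3)/2 = 19/6.
t(2) = (19/6 + 10/(19/6))/2 = 721/228.
t(3) = (721/228 + 10/(721/228))/2 = 1039681/328776.

1039681/328776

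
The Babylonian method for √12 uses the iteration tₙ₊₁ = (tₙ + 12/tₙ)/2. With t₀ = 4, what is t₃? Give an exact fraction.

t₁ = (4 + 12/4)/2 = 7/2.
t₂ = (7/2 + 12/(7/2))/2 = 97/28.
t₃ = (97/28 + 12/(97/28))/2 = 18817/5432.

18817/5432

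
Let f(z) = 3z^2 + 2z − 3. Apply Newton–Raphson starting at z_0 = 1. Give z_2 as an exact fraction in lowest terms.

75/104

f'(z) = 6z + 2.
f(1) = 2, f'(1) = 8, so z_1 = 1 − 2/8 = 3/4.
f(3/4) = 3/16, f'(3/4) = 13/2, so z_2 = (3/4) − (3/16)/(13/2) = 75/104.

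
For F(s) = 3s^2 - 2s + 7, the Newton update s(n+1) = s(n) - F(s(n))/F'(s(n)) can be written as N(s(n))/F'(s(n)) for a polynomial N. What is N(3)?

F'(s) = 6s - 2.
N(s) = s·F'(s) - F(s) = s·(6s - 2) - (3s^2 - 2s + 7) = 3s^2 - 7.
N(3) = 20.

20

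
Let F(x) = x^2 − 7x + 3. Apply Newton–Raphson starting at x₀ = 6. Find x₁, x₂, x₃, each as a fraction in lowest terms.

x₁ = 33/5, x₂ = 1014/155, x₃ = 956121/146165

F'(x) = 2x − 7.
F(6) = −3, F'(6) = 5, so x₁ = 6 − (−3)/5 = 33/5.
F(33/5) = 9/25, F'(33/5) = 31/5, so x₂ = (33/5) − (9/25)/(31/5) = 1014/155.
F(1014/155) = 81/24025, F'(1014/155) = 943/155, so x₃ = (1014/155) − (81/24025)/(943/155) = 956121/146165.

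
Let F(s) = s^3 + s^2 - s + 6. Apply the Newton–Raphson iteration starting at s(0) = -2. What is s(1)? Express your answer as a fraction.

-18/7

F'(s) = 3s^2 + 2s - 1.
F(-2) = 4, F'(-2) = 7, so s(1) = (-2) - 4/7 = -18/7.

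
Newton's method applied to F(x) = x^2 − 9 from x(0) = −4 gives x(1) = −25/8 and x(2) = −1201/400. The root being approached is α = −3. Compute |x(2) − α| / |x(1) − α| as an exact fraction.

1/50

x(1) − α = −25/8 − (−3) = −25/8 + 3 = −1/8, so |x(1) − α| = 1/8.
x(2) − α = −1201/400 − (−3) = −1201/400 + 3 = −1/400, so |x(2) − α| = 1/400.
Ratio = (1/400) / (1/8) = 1/50.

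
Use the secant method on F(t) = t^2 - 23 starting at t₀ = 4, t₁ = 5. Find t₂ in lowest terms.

F(4) = -7, F(5) = 2. t₂ = 5 - 2·(5 - 4)/(2 - (-7)) = 43/9.

43/9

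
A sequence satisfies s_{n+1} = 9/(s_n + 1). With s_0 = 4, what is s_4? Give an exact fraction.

s_1 = 9/(4 + 1) = 9/5.
s_2 = 9/(9/5 + 1) = 45/14.
s_3 = 9/(45/14 + 1) = 126/59.
s_4 = 9/(126/59 + 1) = 531/185.

531/185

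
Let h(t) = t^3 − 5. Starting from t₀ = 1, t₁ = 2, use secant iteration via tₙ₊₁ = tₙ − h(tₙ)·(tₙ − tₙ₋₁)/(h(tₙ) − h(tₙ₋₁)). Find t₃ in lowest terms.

h(1) = −4, h(2) = 3. t₂ = 2 − 3·(2 − 1)/(3 − (−4)) = 11/7.
h(2) = 3, h(11/7) = −384/343. t₃ = (11/7) − (−384/343)·((11/7) − 2)/((−384/343) − 3) = 265/157.

265/157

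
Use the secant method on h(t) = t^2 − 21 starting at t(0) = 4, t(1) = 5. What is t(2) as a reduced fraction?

h(4) = −5, h(5) = 4. t(2) = 5 − 4·(5 − 4)/(4 − (−5)) = 41/9.

41/9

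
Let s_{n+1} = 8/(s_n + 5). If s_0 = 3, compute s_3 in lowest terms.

s_1 = 8/(3 + 5) = 1.
s_2 = 8/(1 + 5) = 4/3.
s_3 = 8/(4/3 + 5) = 24/19.

24/19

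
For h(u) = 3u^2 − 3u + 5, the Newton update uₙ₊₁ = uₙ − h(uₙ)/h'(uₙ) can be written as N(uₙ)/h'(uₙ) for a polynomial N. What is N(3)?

h'(u) = 6u − 3.
N(u) = u·h'(u) − h(u) = u·(6u − 3) − (3u^2 − 3u + 5) = 3u^2 − 5.
N(3) = 22.

22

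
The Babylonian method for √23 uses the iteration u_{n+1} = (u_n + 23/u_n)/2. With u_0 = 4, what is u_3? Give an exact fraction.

17913697/3735264

u_1 = (4 + 23/4)/2 = 39/8.
u_2 = (39/8 + 23/(39/8))/2 = 2993/624.
u_3 = (2993/624 + 23/(2993/624))/2 = 17913697/3735264.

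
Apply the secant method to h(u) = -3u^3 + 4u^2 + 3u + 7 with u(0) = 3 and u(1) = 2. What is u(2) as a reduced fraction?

73/34

h(3) = -29, h(2) = 5. u(2) = 2 - 5·(2 - 3)/(5 - (-29)) = 73/34.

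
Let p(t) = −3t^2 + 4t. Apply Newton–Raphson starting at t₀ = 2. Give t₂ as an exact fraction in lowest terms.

27/20

p'(t) = −6t + 4.
p(2) = −4, p'(2) = −8, so t₁ = 2 − (−4)/(−8) = 3/2.
p(3/2) = −3/4, p'(3/2) = −5, so t₂ = (3/2) − (−3/4)/(−5) = 27/20.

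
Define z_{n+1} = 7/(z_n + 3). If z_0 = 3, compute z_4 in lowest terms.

819/526

z_1 = 7/(3 + 3) = 7/6.
z_2 = 7/(7/6 + 3) = 42/25.
z_3 = 7/(42/25 + 3) = 175/117.
z_4 = 7/(175/117 + 3) = 819/526.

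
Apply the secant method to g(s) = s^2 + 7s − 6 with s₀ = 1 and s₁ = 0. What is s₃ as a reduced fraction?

g(1) = 2, g(0) = −6. s₂ = 0 − (−6)·(0 − 1)/((−6) − 2) = 3/4.
g(0) = −6, g(3/4) = −3/16. s₃ = (3/4) − (−3/16)·((3/4) − 0)/((−3/16) − (−6)) = 24/31.

24/31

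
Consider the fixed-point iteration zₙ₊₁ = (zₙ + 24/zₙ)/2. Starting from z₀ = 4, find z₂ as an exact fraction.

z₁ = (4 + 24/4)/2 = 5.
z₂ = (5 + 24/5)/2 = 49/10.

49/10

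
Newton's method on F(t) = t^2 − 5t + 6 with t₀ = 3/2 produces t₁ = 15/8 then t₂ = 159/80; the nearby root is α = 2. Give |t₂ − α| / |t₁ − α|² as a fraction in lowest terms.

4/5

t₁ − α = 15/8 − 2 = −1/8, so |t₁ − α| = 1/8.
t₂ − α = 159/80 − 2 = −1/80, so |t₂ − α| = 1/80.
|t₁ − α|² = 1/64.
Ratio = (1/80) / (1/64) = 4/5.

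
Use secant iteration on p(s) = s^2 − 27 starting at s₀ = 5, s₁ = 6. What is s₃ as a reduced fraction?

213/41

p(5) = −2, p(6) = 9. s₂ = 6 − 9·(6 − 5)/(9 − (−2)) = 57/11.
p(6) = 9, p(57/11) = −18/121. s₃ = (57/11) − (−18/121)·((57/11) − 6)/((−18/121) − 9) = 213/41.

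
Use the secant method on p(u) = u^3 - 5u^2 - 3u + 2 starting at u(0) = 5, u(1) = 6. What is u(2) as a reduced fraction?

p(5) = -13, p(6) = 20. u(2) = 6 - 20·(6 - 5)/(20 - (-13)) = 178/33.

178/33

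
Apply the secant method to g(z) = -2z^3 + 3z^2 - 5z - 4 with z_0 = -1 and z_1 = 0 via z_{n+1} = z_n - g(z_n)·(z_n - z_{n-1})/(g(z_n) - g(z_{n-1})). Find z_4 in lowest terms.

-3476300/6379247

g(-1) = 6, g(0) = -4. z_2 = 0 - (-4)·(0 - (-1))/((-4) - 6) = -2/5.
g(0) = -4, g(-2/5) = -174/125. z_3 = (-2/5) - (-174/125)·((-2/5) - 0)/((-174/125) - (-4)) = -100/163.
g(-2/5) = -174/125, g(-100/163) = 2851512/4330747. z_4 = (-100/163) - (2851512/4330747)·((-100/163) - (-2/5))/((2851512/4330747) - (-174/125)) = -3476300/6379247.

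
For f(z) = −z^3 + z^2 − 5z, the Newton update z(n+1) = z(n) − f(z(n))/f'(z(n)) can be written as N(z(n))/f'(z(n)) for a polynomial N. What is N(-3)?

63

f'(z) = −3z^2 + 2z − 5.
N(z) = z·f'(z) − f(z) = z·(−3z^2 + 2z − 5) − (−z^3 + z^2 − 5z) = −2z^3 + z^2.
N(-3) = 63.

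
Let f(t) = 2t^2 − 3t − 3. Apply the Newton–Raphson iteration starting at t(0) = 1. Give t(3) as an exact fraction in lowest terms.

6485/2737

f'(t) = 4t − 3.
f(1) = −4, f'(1) = 1, so t(1) = 1 − (−4)/1 = 5.
f(5) = 32, f'(5) = 17, so t(2) = 5 − 32/17 = 53/17.
f(53/17) = 2048/289, f'(53/17) = 161/17, so t(3) = (53/17) − (2048/289)/(161/17) = 6485/2737.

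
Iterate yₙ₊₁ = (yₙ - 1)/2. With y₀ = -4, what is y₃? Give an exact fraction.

y₁ = ((-4) - 1)/2 = -5/2.
y₂ = ((-5/2) - 1)/2 = -7/4.
y₃ = ((-7/4) - 1)/2 = -11/8.

-11/8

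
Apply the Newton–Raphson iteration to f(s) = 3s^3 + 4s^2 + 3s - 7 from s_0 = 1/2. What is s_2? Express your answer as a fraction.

793121/943204

f'(s) = 9s^2 + 8s + 3.
f(1/2) = -33/8, f'(1/2) = 37/4, so s_1 = (1/2) - (-33/8)/(37/4) = 35/37.
f(35/37) = 99099/50653, f'(35/37) = 25492/1369, so s_2 = (35/37) - (99099/50653)/(25492/1369) = 793121/943204.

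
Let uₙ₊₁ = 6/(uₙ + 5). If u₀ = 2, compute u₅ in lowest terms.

8886/8887

u₁ = 6/(2 + 5) = 6/7.
u₂ = 6/(6/7 + 5) = 42/41.
u₃ = 6/(42/41 + 5) = 246/247.
u₄ = 6/(246/247 + 5) = 1482/1481.
u₅ = 6/(1482/1481 + 5) = 8886/8887.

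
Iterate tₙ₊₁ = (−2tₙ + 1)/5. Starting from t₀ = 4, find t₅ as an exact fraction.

323/3125

t₁ = (−2·4 + 1)/5 = −7/5.
t₂ = (−2·(−7/5) + 1)/5 = 19/25.
t₃ = (−2·(19/25) + 1)/5 = −13/125.
t₄ = (−2·(−13/125) + 1)/5 = 151/625.
t₅ = (−2·(151/625) + 1)/5 = 323/3125.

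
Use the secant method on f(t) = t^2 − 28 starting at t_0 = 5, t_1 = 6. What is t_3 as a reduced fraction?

f(5) = −3, f(6) = 8. t_2 = 6 − 8·(6 − 5)/(8 − (−3)) = 58/11.
f(6) = 8, f(58/11) = −24/121. t_3 = (58/11) − (−24/121)·((58/11) − 6)/((−24/121) − 8) = 164/31.

164/31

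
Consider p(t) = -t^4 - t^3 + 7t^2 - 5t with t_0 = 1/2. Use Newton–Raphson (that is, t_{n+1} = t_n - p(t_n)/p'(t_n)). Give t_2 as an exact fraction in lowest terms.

4459/2848

p'(t) = -4t^3 - 3t^2 + 14t - 5.
p(1/2) = -15/16, p'(1/2) = 3/4, so t_1 = (1/2) - (-15/16)/(3/4) = 7/4.
p(7/4) = -525/256, p'(7/4) = -89/8, so t_2 = (7/4) - (-525/256)/(-89/8) = 4459/2848.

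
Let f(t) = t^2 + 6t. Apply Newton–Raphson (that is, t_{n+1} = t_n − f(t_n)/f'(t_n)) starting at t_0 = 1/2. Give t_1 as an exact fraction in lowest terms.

f'(t) = 2t + 6.
f(1/2) = 13/4, f'(1/2) = 7, so t_1 = (1/2) − (13/4)/7 = 1/28.

1/28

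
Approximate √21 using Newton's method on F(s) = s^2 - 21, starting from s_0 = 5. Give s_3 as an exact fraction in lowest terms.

277727/60605

F'(s) = 2s.
F(5) = 4, F'(5) = 10, so s_1 = 5 - 4/10 = 23/5.
F(23/5) = 4/25, F'(23/5) = 46/5, so s_2 = (23/5) - (4/25)/(46/5) = 527/115.
F(527/115) = 4/13225, F'(527/115) = 1054/115, so s_3 = (527/115) - (4/13225)/(1054/115) = 277727/60605.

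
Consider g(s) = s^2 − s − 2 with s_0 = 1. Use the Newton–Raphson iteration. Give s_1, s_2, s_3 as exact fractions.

g'(s) = 2s − 1.
g(1) = −2, g'(1) = 1, so s_1 = 1 − (−2)/1 = 3.
g(3) = 4, g'(3) = 5, so s_2 = 3 − 4/5 = 11/5.
g(11/5) = 16/25, g'(11/5) = 17/5, so s_3 = (11/5) − (16/25)/(17/5) = 171/85.

s_1 = 3, s_2 = 11/5, s_3 = 171/85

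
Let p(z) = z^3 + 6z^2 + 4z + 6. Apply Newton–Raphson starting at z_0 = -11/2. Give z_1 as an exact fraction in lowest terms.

p'(z) = 3z^2 + 12z + 4.
p(-11/2) = -7/8, p'(-11/2) = 115/4, so z_1 = (-11/2) - (-7/8)/(115/4) = -629/115.

-629/115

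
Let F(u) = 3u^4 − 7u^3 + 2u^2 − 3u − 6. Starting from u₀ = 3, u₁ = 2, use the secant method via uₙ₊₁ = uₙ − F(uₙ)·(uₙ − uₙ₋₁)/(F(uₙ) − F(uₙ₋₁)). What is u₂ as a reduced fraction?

F(3) = 57, F(2) = −12. u₂ = 2 − (−12)·(2 − 3)/((−12) − 57) = 50/23.

50/23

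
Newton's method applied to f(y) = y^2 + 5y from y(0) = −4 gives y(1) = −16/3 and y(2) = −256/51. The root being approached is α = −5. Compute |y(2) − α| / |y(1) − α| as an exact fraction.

1/17

y(1) − α = −16/3 − (−5) = −16/3 + 5 = −1/3, so |y(1) − α| = 1/3.
y(2) − α = −256/51 − (−5) = −256/51 + 5 = −1/51, so |y(2) − α| = 1/51.
Ratio = (1/51) / (1/3) = 1/17.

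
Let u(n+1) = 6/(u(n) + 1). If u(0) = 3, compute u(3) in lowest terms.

30/17

u(1) = 6/(3 + 1) = 3/2.
u(2) = 6/(3/2 + 1) = 12/5.
u(3) = 6/(12/5 + 1) = 30/17.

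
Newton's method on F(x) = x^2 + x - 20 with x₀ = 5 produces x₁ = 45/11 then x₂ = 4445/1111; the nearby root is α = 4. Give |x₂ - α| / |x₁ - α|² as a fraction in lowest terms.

x₁ - α = 45/11 - 4 = 1/11, so |x₁ - α| = 1/11.
x₂ - α = 4445/1111 - 4 = 1/1111, so |x₂ - α| = 1/1111.
|x₁ - α|² = 1/121.
Ratio = (1/1111) / (1/121) = 11/101.

11/101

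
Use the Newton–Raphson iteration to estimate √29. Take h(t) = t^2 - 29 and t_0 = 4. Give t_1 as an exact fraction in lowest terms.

h'(t) = 2t.
h(4) = -13, h'(4) = 8, so t_1 = 4 - (-13)/8 = 45/8.

45/8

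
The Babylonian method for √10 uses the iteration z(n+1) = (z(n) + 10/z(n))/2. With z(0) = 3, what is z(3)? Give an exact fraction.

1039681/328776

z(1) = (3 + 10/3)/2 = 19/6.
z(2) = (19/6 + 10/(19/6))/2 = 721/228.
z(3) = (721/228 + 10/(721/228))/2 = 1039681/328776.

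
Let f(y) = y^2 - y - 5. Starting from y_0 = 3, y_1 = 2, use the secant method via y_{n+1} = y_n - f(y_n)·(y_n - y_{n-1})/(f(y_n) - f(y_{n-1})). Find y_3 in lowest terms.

f(3) = 1, f(2) = -3. y_2 = 2 - (-3)·(2 - 3)/((-3) - 1) = 11/4.
f(2) = -3, f(11/4) = -3/16. y_3 = (11/4) - (-3/16)·((11/4) - 2)/((-3/16) - (-3)) = 14/5.

14/5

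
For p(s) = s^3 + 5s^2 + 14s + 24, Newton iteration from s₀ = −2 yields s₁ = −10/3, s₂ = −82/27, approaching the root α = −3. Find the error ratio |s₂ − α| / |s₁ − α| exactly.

s₁ − α = −10/3 − (−3) = −10/3 + 3 = −1/3, so |s₁ − α| = 1/3.
s₂ − α = −82/27 − (−3) = −82/27 + 3 = −1/27, so |s₂ − α| = 1/27.
Ratio = (1/27) / (1/3) = 1/9.

1/9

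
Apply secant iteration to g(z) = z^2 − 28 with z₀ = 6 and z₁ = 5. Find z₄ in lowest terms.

17372/3283

g(6) = 8, g(5) = −3. z₂ = 5 − (−3)·(5 − 6)/((−3) − 8) = 58/11.
g(5) = −3, g(58/11) = −24/121. z₃ = (58/11) − (−24/121)·((58/11) − 5)/((−24/121) − (−3)) = 598/113.
g(58/11) = −24/121, g(598/113) = 72/12769. z₄ = (598/113) − (72/12769)·((598/113) − (58/11))/((72/12769) − (−24/121)) = 17372/3283.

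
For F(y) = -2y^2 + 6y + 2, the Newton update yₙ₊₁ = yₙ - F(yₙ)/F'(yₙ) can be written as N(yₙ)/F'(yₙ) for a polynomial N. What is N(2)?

F'(y) = -4y + 6.
N(y) = y·F'(y) - F(y) = y·(-4y + 6) - (-2y^2 + 6y + 2) = -2y^2 - 2.
N(2) = -10.

-10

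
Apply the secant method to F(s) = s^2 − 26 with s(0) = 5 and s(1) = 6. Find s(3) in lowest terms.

311/61

F(5) = −1, F(6) = 10. s(2) = 6 − 10·(6 − 5)/(10 − (−1)) = 56/11.
F(6) = 10, F(56/11) = −10/121. s(3) = (56/11) − (−10/121)·((56/11) − 6)/((−10/121) − 10) = 311/61.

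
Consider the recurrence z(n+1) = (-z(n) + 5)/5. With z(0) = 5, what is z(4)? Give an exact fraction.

z(1) = (-5 + 5)/5 = 0.
z(2) = (-0 + 5)/5 = 1.
z(3) = (-1 + 5)/5 = 4/5.
z(4) = (-(4/5) + 5)/5 = 21/25.

21/25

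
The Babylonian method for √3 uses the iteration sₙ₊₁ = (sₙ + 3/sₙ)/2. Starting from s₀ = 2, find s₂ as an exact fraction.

97/56

s₁ = (2 + 3/2)/2 = 7/4.
s₂ = (7/4 + 3/(7/4))/2 = 97/56.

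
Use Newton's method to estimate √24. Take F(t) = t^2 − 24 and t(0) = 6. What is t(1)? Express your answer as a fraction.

F'(t) = 2t.
F(6) = 12, F'(6) = 12, so t(1) = 6 − 12/12 = 5.

5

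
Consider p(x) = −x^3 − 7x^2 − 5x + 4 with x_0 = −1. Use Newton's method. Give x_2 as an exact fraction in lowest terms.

p'(x) = −3x^2 − 14x − 5.
p(−1) = 3, p'(−1) = 6, so x_1 = (−1) − 3/6 = −3/2.
p(−3/2) = −7/8, p'(−3/2) = 37/4, so x_2 = (−3/2) − (−7/8)/(37/4) = −52/37.

−52/37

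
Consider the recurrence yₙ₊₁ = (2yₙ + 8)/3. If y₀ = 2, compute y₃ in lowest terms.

56/9

y₁ = (2·2 + 8)/3 = 4.
y₂ = (2·4 + 8)/3 = 16/3.
y₃ = (2·(16/3) + 8)/3 = 56/9.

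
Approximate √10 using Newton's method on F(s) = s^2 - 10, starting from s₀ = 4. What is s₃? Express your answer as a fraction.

216401/68432

F'(s) = 2s.
F(4) = 6, F'(4) = 8, so s₁ = 4 - 6/8 = 13/4.
F(13/4) = 9/16, F'(13/4) = 13/2, so s₂ = (13/4) - (9/16)/(13/2) = 329/104.
F(329/104) = 81/10816, F'(329/104) = 329/52, so s₃ = (329/104) - (81/10816)/(329/52) = 216401/68432.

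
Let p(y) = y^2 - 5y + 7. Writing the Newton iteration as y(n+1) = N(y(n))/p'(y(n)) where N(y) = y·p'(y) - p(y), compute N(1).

p'(y) = 2y - 5.
N(y) = y·p'(y) - p(y) = y·(2y - 5) - (y^2 - 5y + 7) = y^2 - 7.
N(1) = -6.

-6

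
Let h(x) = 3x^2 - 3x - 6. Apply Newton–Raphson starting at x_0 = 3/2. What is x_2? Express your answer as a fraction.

h'(x) = 6x - 3.
h(3/2) = -15/4, h'(3/2) = 6, so x_1 = (3/2) - (-15/4)/6 = 17/8.
h(17/8) = 75/64, h'(17/8) = 39/4, so x_2 = (17/8) - (75/64)/(39/4) = 417/208.

417/208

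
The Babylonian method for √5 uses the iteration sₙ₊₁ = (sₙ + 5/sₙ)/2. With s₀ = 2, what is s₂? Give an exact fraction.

s₁ = (2 + 5/2)/2 = 9/4.
s₂ = (9/4 + 5/(9/4))/2 = 161/72.

161/72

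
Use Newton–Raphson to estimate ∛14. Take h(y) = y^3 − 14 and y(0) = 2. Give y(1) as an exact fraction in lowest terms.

5/2

h'(y) = 3y^2.
h(2) = −6, h'(2) = 12, so y(1) = 2 − (−6)/12 = 5/2.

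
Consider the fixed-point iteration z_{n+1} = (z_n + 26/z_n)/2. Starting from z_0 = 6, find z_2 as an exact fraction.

z_1 = (6 + 26/6)/2 = 31/6.
z_2 = (31/6 + 26/(31/6))/2 = 1897/372.

1897/372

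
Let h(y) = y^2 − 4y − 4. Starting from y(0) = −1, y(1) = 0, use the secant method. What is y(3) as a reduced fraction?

h(−1) = 1, h(0) = −4. y(2) = 0 − (−4)·(0 − (−1))/((−4) − 1) = −4/5.
h(0) = −4, h(−4/5) = −4/25. y(3) = (−4/5) − (−4/25)·((−4/5) − 0)/((−4/25) − (−4)) = −5/6.

−5/6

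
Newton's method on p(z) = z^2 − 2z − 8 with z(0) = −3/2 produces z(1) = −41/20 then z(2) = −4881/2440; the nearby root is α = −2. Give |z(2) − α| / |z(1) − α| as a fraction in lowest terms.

1/122

z(1) − α = −41/20 − (−2) = −41/20 + 2 = −1/20, so |z(1) − α| = 1/20.
z(2) − α = −4881/2440 − (−2) = −4881/2440 + 2 = −1/2440, so |z(2) − α| = 1/2440.
Ratio = (1/2440) / (1/20) = 1/122.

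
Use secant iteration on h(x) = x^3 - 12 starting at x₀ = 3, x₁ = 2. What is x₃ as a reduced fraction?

2763/1201

h(3) = 15, h(2) = -4. x₂ = 2 - (-4)·(2 - 3)/((-4) - 15) = 42/19.
h(2) = -4, h(42/19) = -8220/6859. x₃ = (42/19) - (-8220/6859)·((42/19) - 2)/((-8220/6859) - (-4)) = 2763/1201.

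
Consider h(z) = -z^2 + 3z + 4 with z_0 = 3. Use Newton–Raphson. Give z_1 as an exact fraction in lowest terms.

h'(z) = -2z + 3.
h(3) = 4, h'(3) = -3, so z_1 = 3 - 4/(-3) = 13/3.

13/3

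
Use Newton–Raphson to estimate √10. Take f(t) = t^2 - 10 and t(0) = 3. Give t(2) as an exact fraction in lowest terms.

f'(t) = 2t.
f(3) = -1, f'(3) = 6, so t(1) = 3 - (-1)/6 = 19/6.
f(19/6) = 1/36, f'(19/6) = 19/3, so t(2) = (19/6) - (1/36)/(19/3) = 721/228.

721/228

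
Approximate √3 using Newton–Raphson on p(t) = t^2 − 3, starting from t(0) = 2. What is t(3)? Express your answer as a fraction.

p'(t) = 2t.
p(2) = 1, p'(2) = 4, so t(1) = 2 − 1/4 = 7/4.
p(7/4) = 1/16, p'(7/4) = 7/2, so t(2) = (7/4) − (1/16)/(7/2) = 97/56.
p(97/56) = 1/3136, p'(97/56) = 97/28, so t(3) = (97/56) − (1/3136)/(97/28) = 18817/10864.

18817/10864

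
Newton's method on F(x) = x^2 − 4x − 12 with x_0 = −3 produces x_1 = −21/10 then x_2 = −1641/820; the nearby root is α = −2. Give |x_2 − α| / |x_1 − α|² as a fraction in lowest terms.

5/41

x_1 − α = −21/10 − (−2) = −21/10 + 2 = −1/10, so |x_1 − α| = 1/10.
x_2 − α = −1641/820 − (−2) = −1641/820 + 2 = −1/820, so |x_2 − α| = 1/820.
|x_1 − α|² = 1/100.
Ratio = (1/820) / (1/100) = 5/41.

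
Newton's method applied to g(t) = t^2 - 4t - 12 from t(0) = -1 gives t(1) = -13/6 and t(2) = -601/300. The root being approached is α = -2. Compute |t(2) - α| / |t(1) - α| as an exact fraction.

1/50

t(1) - α = -13/6 - (-2) = -13/6 + 2 = -1/6, so |t(1) - α| = 1/6.
t(2) - α = -601/300 - (-2) = -601/300 + 2 = -1/300, so |t(2) - α| = 1/300.
Ratio = (1/300) / (1/6) = 1/50.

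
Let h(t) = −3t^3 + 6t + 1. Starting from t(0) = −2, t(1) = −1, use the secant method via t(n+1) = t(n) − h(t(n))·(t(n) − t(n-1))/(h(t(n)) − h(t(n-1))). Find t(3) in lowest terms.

−469/319

h(−2) = 13, h(−1) = −2. t(2) = (−1) − (−2)·((−1) − (−2))/((−2) − 13) = −17/15.
h(−1) = −2, h(−17/15) = −1612/1125. t(3) = (−17/15) − (−1612/1125)·((−17/15) − (−1))/((−1612/1125) − (−2)) = −469/319.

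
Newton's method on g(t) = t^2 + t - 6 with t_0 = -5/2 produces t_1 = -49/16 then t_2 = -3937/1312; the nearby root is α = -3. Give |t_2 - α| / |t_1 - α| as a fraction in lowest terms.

1/82

t_1 - α = -49/16 - (-3) = -49/16 + 3 = -1/16, so |t_1 - α| = 1/16.
t_2 - α = -3937/1312 - (-3) = -3937/1312 + 3 = -1/1312, so |t_2 - α| = 1/1312.
Ratio = (1/1312) / (1/16) = 1/82.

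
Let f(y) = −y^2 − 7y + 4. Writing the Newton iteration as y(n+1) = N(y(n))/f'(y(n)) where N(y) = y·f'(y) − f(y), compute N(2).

−8

f'(y) = −2y − 7.
N(y) = y·f'(y) − f(y) = y·(−2y − 7) − (−y^2 − 7y + 4) = −y^2 − 4.
N(2) = −8.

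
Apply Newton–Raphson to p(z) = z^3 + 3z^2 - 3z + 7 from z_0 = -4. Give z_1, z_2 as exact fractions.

p'(z) = 3z^2 + 6z - 3.
p(-4) = 3, p'(-4) = 21, so z_1 = (-4) - 3/21 = -29/7.
p(-29/7) = -64/343, p'(-29/7) = 1158/49, so z_2 = (-29/7) - (-64/343)/(1158/49) = -16759/4053.

z_1 = -29/7, z_2 = -16759/4053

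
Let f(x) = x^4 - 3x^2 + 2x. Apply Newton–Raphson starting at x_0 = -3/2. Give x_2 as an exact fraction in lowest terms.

-41553/15392

f'(x) = 4x^3 - 6x + 2.
f(-3/2) = -75/16, f'(-3/2) = -5/2, so x_1 = (-3/2) - (-75/16)/(-5/2) = -27/8.
f(-27/8) = 363825/4096, f'(-27/8) = -16835/128, so x_2 = (-27/8) - (363825/4096)/(-16835/128) = -41553/15392.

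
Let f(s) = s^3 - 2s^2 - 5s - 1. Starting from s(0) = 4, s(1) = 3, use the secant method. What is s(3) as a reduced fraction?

f(4) = 11, f(3) = -7. s(2) = 3 - (-7)·(3 - 4)/((-7) - 11) = 61/18.
f(3) = -7, f(61/18) = -11627/5832. s(3) = (61/18) - (-11627/5832)·((61/18) - 3)/((-11627/5832) - (-7)) = 14781/4171.

14781/4171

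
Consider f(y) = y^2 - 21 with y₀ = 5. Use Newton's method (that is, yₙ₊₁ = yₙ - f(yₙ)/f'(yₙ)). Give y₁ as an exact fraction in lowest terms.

f'(y) = 2y.
f(5) = 4, f'(5) = 10, so y₁ = 5 - 4/10 = 23/5.

23/5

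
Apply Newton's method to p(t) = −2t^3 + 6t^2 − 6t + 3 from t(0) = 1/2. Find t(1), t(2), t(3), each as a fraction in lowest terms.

p'(t) = −6t^2 + 12t − 6.
p(1/2) = 5/4, p'(1/2) = −3/2, so t(1) = (1/2) − (5/4)/(−3/2) = 4/3.
p(4/3) = 25/27, p'(4/3) = −2/3, so t(2) = (4/3) − (25/27)/(−2/3) = 49/18.
p(49/18) = −26875/2916, p'(49/18) = −961/54, so t(3) = (49/18) − (−26875/2916)/(−961/54) = 57196/25947.

t(1) = 4/3, t(2) = 49/18, t(3) = 57196/25947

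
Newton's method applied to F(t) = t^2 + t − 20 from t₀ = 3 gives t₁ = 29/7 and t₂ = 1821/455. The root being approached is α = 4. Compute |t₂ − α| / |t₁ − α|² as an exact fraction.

7/65

t₁ − α = 29/7 − 4 = 1/7, so |t₁ − α| = 1/7.
t₂ − α = 1821/455 − 4 = 1/455, so |t₂ − α| = 1/455.
|t₁ − α|² = 1/49.
Ratio = (1/455) / (1/49) = 7/65.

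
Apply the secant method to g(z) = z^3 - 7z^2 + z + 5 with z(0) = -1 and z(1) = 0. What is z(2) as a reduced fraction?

g(-1) = -4, g(0) = 5. z(2) = 0 - 5·(0 - (-1))/(5 - (-4)) = -5/9.

-5/9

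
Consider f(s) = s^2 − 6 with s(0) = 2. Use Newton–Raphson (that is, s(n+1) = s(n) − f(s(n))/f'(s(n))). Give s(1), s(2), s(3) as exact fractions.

f'(s) = 2s.
f(2) = −2, f'(2) = 4, so s(1) = 2 − (−2)/4 = 5/2.
f(5/2) = 1/4, f'(5/2) = 5, so s(2) = (5/2) − (1/4)/5 = 49/20.
f(49/20) = 1/400, f'(49/20) = 49/10, so s(3) = (49/20) − (1/400)/(49/10) = 4801/1960.

s(1) = 5/2, s(2) = 49/20, s(3) = 4801/1960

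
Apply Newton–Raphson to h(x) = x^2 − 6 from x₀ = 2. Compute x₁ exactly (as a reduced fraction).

h'(x) = 2x.
h(2) = −2, h'(2) = 4, so x₁ = 2 − (−2)/4 = 5/2.

5/2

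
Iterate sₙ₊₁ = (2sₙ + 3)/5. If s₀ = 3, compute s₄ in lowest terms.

657/625

s₁ = (2·3 + 3)/5 = 9/5.
s₂ = (2·(9/5) + 3)/5 = 33/25.
s₃ = (2·(33/25) + 3)/5 = 141/125.
s₄ = (2·(141/125) + 3)/5 = 657/625.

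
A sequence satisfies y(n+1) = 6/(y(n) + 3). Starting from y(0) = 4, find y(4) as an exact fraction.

y(1) = 6/(4 + 3) = 6/7.
y(2) = 6/(6/7 + 3) = 14/9.
y(3) = 6/(14/9 + 3) = 54/41.
y(4) = 6/(54/41 + 3) = 82/59.

82/59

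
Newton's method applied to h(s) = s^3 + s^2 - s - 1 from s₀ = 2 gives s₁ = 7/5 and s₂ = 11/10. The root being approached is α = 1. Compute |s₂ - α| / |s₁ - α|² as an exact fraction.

5/8

s₁ - α = 7/5 - 1 = 2/5, so |s₁ - α| = 2/5.
s₂ - α = 11/10 - 1 = 1/10, so |s₂ - α| = 1/10.
|s₁ - α|² = 4/25.
Ratio = (1/10) / (4/25) = 5/8.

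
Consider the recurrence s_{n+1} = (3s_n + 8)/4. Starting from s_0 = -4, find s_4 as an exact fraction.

s_1 = (3·(-4) + 8)/4 = -1.
s_2 = (3·(-1) + 8)/4 = 5/4.
s_3 = (3·(5/4) + 8)/4 = 47/16.
s_4 = (3·(47/16) + 8)/4 = 269/64.

269/64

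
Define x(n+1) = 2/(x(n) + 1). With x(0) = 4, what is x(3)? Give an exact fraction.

14/17

x(1) = 2/(4 + 1) = 2/5.
x(2) = 2/(2/5 + 1) = 10/7.
x(3) = 2/(10/7 + 1) = 14/17.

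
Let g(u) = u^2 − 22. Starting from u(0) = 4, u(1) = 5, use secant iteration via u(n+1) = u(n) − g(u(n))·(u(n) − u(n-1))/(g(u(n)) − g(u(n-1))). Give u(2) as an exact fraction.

g(4) = −6, g(5) = 3. u(2) = 5 − 3·(5 − 4)/(3 − (−6)) = 14/3.

14/3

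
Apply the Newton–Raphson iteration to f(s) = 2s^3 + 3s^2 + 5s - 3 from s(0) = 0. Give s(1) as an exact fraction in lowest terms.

f'(s) = 6s^2 + 6s + 5.
f(0) = -3, f'(0) = 5, so s(1) = 0 - (-3)/5 = 3/5.

3/5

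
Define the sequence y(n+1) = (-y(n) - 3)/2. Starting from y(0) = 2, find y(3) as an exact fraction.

-11/8

y(1) = (-2 - 3)/2 = -5/2.
y(2) = (-(-5/2) - 3)/2 = -1/4.
y(3) = (-(-1/4) - 3)/2 = -11/8.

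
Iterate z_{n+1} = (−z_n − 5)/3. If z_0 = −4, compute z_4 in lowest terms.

z_1 = (−(−4) − 5)/3 = −1/3.
z_2 = (−(−1/3) − 5)/3 = −14/9.
z_3 = (−(−14/9) − 5)/3 = −31/27.
z_4 = (−(−31/27) − 5)/3 = −104/81.

−104/81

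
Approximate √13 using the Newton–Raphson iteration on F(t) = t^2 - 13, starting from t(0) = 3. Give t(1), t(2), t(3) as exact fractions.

t(1) = 11/3, t(2) = 119/33, t(3) = 14159/3927

F'(t) = 2t.
F(3) = -4, F'(3) = 6, so t(1) = 3 - (-4)/6 = 11/3.
F(11/3) = 4/9, F'(11/3) = 22/3, so t(2) = (11/3) - (4/9)/(22/3) = 119/33.
F(119/33) = 4/1089, F'(119/33) = 238/33, so t(3) = (119/33) - (4/1089)/(238/33) = 14159/3927.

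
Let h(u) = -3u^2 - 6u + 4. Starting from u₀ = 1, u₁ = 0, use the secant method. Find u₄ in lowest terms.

h(1) = -5, h(0) = 4. u₂ = 0 - 4·(0 - 1)/(4 - (-5)) = 4/9.
h(0) = 4, h(4/9) = 20/27. u₃ = (4/9) - (20/27)·((4/9) - 0)/((20/27) - 4) = 6/11.
h(4/9) = 20/27, h(6/11) = -20/121. u₄ = (6/11) - (-20/121)·((6/11) - (4/9))/((-20/121) - (20/27)) = 39/74.

39/74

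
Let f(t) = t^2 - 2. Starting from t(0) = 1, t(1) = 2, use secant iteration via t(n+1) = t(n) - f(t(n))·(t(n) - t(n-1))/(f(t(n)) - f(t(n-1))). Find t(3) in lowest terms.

7/5

f(1) = -1, f(2) = 2. t(2) = 2 - 2·(2 - 1)/(2 - (-1)) = 4/3.
f(2) = 2, f(4/3) = -2/9. t(3) = (4/3) - (-2/9)·((4/3) - 2)/((-2/9) - 2) = 7/5.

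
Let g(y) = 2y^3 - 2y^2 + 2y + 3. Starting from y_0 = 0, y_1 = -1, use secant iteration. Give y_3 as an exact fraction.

g(0) = 3, g(-1) = -3. y_2 = (-1) - (-3)·((-1) - 0)/((-3) - 3) = -1/2.
g(-1) = -3, g(-1/2) = 5/4. y_3 = (-1/2) - (5/4)·((-1/2) - (-1))/((5/4) - (-3)) = -11/17.

-11/17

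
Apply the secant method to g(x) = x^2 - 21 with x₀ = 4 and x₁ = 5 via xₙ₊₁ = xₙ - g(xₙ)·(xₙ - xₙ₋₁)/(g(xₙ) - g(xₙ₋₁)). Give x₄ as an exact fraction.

4051/884

g(4) = -5, g(5) = 4. x₂ = 5 - 4·(5 - 4)/(4 - (-5)) = 41/9.
g(5) = 4, g(41/9) = -20/81. x₃ = (41/9) - (-20/81)·((41/9) - 5)/((-20/81) - 4) = 197/43.
g(41/9) = -20/81, g(197/43) = -20/1849. x₄ = (197/43) - (-20/1849)·((197/43) - (41/9))/((-20/1849) - (-20/81)) = 4051/884.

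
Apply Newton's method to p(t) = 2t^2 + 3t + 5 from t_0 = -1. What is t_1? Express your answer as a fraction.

p'(t) = 4t + 3.
p(-1) = 4, p'(-1) = -1, so t_1 = (-1) - 4/(-1) = 3.

3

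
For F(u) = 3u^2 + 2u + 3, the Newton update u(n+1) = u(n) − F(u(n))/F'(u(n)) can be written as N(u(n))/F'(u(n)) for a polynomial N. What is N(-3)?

24

F'(u) = 6u + 2.
N(u) = u·F'(u) − F(u) = u·(6u + 2) − (3u^2 + 2u + 3) = 3u^2 − 3.
N(-3) = 24.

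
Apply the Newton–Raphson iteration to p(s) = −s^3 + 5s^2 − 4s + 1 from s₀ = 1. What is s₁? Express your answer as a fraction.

2/3

p'(s) = −3s^2 + 10s − 4.
p(1) = 1, p'(1) = 3, so s₁ = 1 − 1/3 = 2/3.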